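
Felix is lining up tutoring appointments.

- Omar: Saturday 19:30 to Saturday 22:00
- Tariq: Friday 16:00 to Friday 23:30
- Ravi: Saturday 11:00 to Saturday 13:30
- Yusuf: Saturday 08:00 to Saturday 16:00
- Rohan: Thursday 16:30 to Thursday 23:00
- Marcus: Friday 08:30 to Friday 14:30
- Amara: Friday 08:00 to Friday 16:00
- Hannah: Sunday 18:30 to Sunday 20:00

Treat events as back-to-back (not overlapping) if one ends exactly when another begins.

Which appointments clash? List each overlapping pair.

Amara & Marcus, Ravi & Yusuf

Sorted by start: Rohan, Amara, Marcus, Tariq, Yusuf, Ravi, Omar, Hannah.
Amara starts after Rohan ends — done with Rohan.
Marcus starts before Amara ends → Amara and Marcus overlap.
Tariq starts exactly when Amara ends (back-to-back, no overlap) — done with Amara.
Tariq starts after Marcus ends — done with Marcus.
Yusuf starts after Tariq ends — done with Tariq.
Ravi starts before Yusuf ends → Yusuf and Ravi overlap.
Omar starts after Yusuf ends — done with Yusuf.
Omar starts after Ravi ends — done with Ravi.
Hannah starts after Omar ends.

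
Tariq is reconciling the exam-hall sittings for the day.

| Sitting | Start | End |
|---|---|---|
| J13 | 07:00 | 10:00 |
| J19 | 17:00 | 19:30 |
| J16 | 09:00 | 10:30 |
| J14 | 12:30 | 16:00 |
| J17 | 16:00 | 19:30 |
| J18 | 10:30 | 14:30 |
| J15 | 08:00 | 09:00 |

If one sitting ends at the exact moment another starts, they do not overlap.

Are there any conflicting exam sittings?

Two intervals overlap when each starts before the other ends.
Sorted by start: J13, J15, J16, J18, J14, J17, J19.
J15 starts before J13 ends → J13 and J15 overlap.
That's a conflict, so the schedule is not conflict-free.

Yes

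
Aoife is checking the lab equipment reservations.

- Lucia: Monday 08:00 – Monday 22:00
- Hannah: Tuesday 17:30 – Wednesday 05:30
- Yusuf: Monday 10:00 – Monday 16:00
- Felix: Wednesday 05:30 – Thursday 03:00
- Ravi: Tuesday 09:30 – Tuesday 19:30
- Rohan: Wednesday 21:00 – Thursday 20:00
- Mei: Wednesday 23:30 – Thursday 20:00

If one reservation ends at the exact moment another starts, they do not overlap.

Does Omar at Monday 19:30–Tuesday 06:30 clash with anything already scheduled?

Yes — it overlaps Lucia

Lucia: starts Monday 08:00 before Omar ends Tuesday 06:30, and ends Monday 22:00 after Omar starts Monday 19:30 → overlap.
Yusuf: ends Monday 16:00 at or before Omar starts Monday 19:30 → clear.
Ravi: starts Tuesday 09:30 at or after Omar ends Tuesday 06:30 → clear.
Hannah: starts Tuesday 17:30 at or after Omar ends Tuesday 06:30 → clear.
Felix: starts Wednesday 05:30 at or after Omar ends Tuesday 06:30 → clear.
Rohan: starts Wednesday 21:00 at or after Omar ends Tuesday 06:30 → clear.
Mei: starts Wednesday 23:30 at or after Omar ends Tuesday 06:30 → clear.
Omar overlaps Lucia.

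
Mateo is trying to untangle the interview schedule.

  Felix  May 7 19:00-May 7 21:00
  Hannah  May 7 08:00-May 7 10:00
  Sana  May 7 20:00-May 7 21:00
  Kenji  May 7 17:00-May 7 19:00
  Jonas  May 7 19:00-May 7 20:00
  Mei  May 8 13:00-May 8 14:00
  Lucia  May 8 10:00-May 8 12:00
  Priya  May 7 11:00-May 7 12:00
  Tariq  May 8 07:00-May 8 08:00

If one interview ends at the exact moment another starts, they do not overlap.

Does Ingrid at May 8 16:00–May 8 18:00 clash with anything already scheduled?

Hannah: ends May 7 10:00 at or before Ingrid starts May 8 16:00 → clear.
Priya: ends May 7 12:00 at or before Ingrid starts May 8 16:00 → clear.
Kenji: ends May 7 19:00 at or before Ingrid starts May 8 16:00 → clear.
Felix: ends May 7 21:00 at or before Ingrid starts May 8 16:00 → clear.
Jonas: ends May 7 20:00 at or before Ingrid starts May 8 16:00 → clear.
Sana: ends May 7 21:00 at or before Ingrid starts May 8 16:00 → clear.
Tariq: ends May 8 08:00 at or before Ingrid starts May 8 16:00 → clear.
Lucia: ends May 8 12:00 at or before Ingrid starts May 8 16:00 → clear.
Mei: ends May 8 14:00 at or before Ingrid starts May 8 16:00 → clear.

No — it doesn't clash with anything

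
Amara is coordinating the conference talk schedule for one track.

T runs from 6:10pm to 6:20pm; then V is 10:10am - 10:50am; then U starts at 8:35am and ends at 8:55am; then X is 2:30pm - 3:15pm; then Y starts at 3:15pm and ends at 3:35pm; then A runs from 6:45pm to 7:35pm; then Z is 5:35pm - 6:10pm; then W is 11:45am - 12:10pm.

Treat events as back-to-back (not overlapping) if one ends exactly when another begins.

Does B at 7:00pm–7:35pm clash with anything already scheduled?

U: ends 8:55am at or before B starts 7:00pm → clear.
V: ends 10:50am at or before B starts 7:00pm → clear.
W: ends 12:10pm at or before B starts 7:00pm → clear.
X: ends 3:15pm at or before B starts 7:00pm → clear.
Y: ends 3:35pm at or before B starts 7:00pm → clear.
Z: ends 6:10pm at or before B starts 7:00pm → clear.
T: ends 6:20pm at or before B starts 7:00pm → clear.
A: starts 6:45pm before B ends 7:35pm, and ends 7:35pm after B starts 7:00pm → overlap.
B overlaps A.

Yes — it overlaps A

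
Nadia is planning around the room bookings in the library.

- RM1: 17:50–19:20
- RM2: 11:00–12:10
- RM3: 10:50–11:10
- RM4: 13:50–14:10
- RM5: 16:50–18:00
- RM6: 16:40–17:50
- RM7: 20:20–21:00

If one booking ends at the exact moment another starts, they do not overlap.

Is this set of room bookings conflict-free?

No

Sorted by start: RM3, RM2, RM4, RM6, RM5, RM1, RM7.
RM2 starts before RM3 ends → RM3 and RM2 overlap.
That's a conflict, so the schedule is not conflict-free.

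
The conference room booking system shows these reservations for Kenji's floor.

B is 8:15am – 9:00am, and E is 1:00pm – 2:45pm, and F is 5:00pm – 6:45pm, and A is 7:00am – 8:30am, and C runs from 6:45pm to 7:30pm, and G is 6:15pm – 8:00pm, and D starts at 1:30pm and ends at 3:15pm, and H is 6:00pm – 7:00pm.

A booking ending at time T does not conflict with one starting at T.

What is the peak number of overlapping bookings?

Sweep the timeline, counting +1 at each start and −1 at each end (ends before starts at a tie):
7:00am start A → 1
8:15am start B → 2
8:30am end A → 1
9:00am end B → 0
1:00pm start E → 1
1:30pm start D → 2
2:45pm end E → 1
3:15pm end D → 0
5:00pm start F → 1
6:00pm start H → 2
6:15pm start G → 3
6:45pm end F → 2
6:45pm start C → 3
7:00pm end H → 2
7:30pm end C → 1
8:00pm end G → 0
Peak is 3, at 6:15pm (F, G, H).

3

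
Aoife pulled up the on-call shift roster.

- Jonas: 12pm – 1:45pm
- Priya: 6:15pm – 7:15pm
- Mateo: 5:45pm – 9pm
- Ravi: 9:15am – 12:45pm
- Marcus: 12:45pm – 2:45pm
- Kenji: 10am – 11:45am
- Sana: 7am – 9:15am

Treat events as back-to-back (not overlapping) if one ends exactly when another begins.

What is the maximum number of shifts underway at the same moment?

Walk through starts and ends in time order (an end at T is processed before a start at T):
7am start Sana → 1
9:15am end Sana → 0
9:15am start Ravi → 1
10am start Kenji → 2
11:45am end Kenji → 1
12pm start Jonas → 2
12:45pm end Ravi → 1
12:45pm start Marcus → 2
1:45pm end Jonas → 1
2:45pm end Marcus → 0
5:45pm start Mateo → 1
6:15pm start Priya → 2
7:15pm end Priya → 1
9pm end Mateo → 0
Peak is 2, at 10am (Kenji, Ravi).

2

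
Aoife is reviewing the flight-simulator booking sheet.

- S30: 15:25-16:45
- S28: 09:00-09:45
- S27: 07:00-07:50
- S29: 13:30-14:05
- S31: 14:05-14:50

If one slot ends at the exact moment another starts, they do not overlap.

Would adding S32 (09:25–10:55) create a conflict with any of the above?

S27: ends 07:50 at or before S32 starts 09:25 → clear.
S28: starts 09:00 before S32 ends 10:55, and ends 09:45 after S32 starts 09:25 → overlap.
S29: starts 13:30 at or after S32 ends 10:55 → clear.
S31: starts 14:05 at or after S32 ends 10:55 → clear.
S30: starts 15:25 at or after S32 ends 10:55 → clear.
S32 overlaps S28.

Yes — it overlaps S28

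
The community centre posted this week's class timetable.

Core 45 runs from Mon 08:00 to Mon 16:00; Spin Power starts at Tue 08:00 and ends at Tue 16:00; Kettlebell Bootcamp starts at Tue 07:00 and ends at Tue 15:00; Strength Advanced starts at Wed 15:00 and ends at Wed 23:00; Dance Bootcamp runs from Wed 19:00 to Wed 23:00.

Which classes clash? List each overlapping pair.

Dance Bootcamp & Strength Advanced, Kettlebell Bootcamp & Spin Power

Check each pair: they overlap iff neither finishes before the other starts.
Sorted by start: Core 45, Kettlebell Bootcamp, Spin Power, Strength Advanced, Dance Bootcamp.
Kettlebell Bootcamp starts after Core 45 ends — done with Core 45.
Spin Power starts before Kettlebell Bootcamp ends → Kettlebell Bootcamp and Spin Power overlap.
Strength Advanced starts after Kettlebell Bootcamp ends — done with Kettlebell Bootcamp.
Strength Advanced starts after Spin Power ends — done with Spin Power.
Dance Bootcamp starts before Strength Advanced ends → Strength Advanced and Dance Bootcamp overlap.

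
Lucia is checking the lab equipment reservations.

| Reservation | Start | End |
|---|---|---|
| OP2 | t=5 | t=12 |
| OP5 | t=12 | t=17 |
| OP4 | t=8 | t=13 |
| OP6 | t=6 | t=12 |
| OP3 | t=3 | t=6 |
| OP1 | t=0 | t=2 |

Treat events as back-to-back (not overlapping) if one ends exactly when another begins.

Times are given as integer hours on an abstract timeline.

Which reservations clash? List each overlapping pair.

Sorted by start: OP1, OP3, OP2, OP6, OP4, OP5.
OP3 starts after OP1 ends, so nothing later overlaps OP1 either.
OP2 starts before OP3 ends → OP3 and OP2 overlap.
OP6 starts exactly when OP3 ends (back-to-back, no overlap), so nothing later overlaps OP3 either.
OP6 starts before OP2 ends → OP2 and OP6 overlap.
OP4 starts before OP2 ends → OP2 and OP4 overlap.
OP5 starts exactly when OP2 ends (back-to-back, no overlap).
OP4 starts before OP6 ends → OP6 and OP4 overlap.
OP5 starts exactly when OP6 ends (back-to-back, no overlap).
OP5 starts before OP4 ends → OP4 and OP5 overlap.

OP2 & OP3, OP2 & OP4, OP2 & OP6, OP4 & OP5, OP4 & OP6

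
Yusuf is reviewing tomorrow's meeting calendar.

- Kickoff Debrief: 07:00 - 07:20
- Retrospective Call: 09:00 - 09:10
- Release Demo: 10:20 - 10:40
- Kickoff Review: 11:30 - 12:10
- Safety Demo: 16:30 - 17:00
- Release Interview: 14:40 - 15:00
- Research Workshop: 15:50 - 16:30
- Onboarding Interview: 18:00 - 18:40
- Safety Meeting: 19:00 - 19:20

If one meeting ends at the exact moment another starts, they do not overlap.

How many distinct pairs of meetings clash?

Sorted by start: Kickoff Debrief, Retrospective Call, Release Demo, Kickoff Review, Release Interview, Research Workshop, Safety Demo, Onboarding Interview, Safety Meeting.
Retrospective Call starts after Kickoff Debrief ends — done with Kickoff Debrief.
Release Demo starts after Retrospective Call ends — done with Retrospective Call.
Kickoff Review starts after Release Demo ends — done with Release Demo.
Release Interview starts after Kickoff Review ends — done with Kickoff Review.
Research Workshop starts after Release Interview ends — done with Release Interview.
Safety Demo starts exactly when Research Workshop ends (back-to-back, no overlap) — done with Research Workshop.
Onboarding Interview starts after Safety Demo ends — done with Safety Demo.
Safety Meeting starts after Onboarding Interview ends.
No pair overlaps.

0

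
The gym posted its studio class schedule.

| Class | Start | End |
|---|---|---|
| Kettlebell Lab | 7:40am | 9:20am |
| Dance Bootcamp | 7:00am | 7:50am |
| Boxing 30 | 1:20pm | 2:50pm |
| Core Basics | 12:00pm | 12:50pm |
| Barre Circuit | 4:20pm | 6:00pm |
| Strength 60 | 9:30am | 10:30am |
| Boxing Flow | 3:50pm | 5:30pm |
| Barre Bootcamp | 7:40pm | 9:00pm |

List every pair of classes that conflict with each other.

Sorted by start: Dance Bootcamp, Kettlebell Lab, Strength 60, Core Basics, Boxing 30, Boxing Flow, Barre Circuit, Barre Bootcamp.
Kettlebell Lab starts before Dance Bootcamp ends → Dance Bootcamp and Kettlebell Lab overlap.
Strength 60 starts after Dance Bootcamp ends, so nothing later overlaps Dance Bootcamp either.
Strength 60 starts after Kettlebell Lab ends, so nothing later overlaps Kettlebell Lab either.
Core Basics starts after Strength 60 ends, so nothing later overlaps Strength 60 either.
Boxing 30 starts after Core Basics ends, so nothing later overlaps Core Basics either.
Boxing Flow starts after Boxing 30 ends, so nothing later overlaps Boxing 30 either.
Barre Circuit starts before Boxing Flow ends → Boxing Flow and Barre Circuit overlap.
Barre Bootcamp starts after Boxing Flow ends.
Barre Bootcamp starts after Barre Circuit ends.

Barre Circuit & Boxing Flow, Dance Bootcamp & Kettlebell Lab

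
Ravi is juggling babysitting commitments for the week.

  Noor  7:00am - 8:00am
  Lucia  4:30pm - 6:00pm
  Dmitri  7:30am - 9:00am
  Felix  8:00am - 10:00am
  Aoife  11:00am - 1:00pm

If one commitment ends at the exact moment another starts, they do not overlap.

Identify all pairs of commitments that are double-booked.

Dmitri & Felix, Dmitri & Noor

Sorted by start: Noor, Dmitri, Felix, Aoife, Lucia.
Dmitri starts before Noor ends → Noor and Dmitri overlap.
Felix starts exactly when Noor ends (back-to-back, no overlap), so Noor has no further overlaps.
Felix starts before Dmitri ends → Dmitri and Felix overlap.
Aoife starts after Dmitri ends, so Dmitri has no further overlaps.
Aoife starts after Felix ends, so Felix has no further overlaps.
Lucia starts after Aoife ends.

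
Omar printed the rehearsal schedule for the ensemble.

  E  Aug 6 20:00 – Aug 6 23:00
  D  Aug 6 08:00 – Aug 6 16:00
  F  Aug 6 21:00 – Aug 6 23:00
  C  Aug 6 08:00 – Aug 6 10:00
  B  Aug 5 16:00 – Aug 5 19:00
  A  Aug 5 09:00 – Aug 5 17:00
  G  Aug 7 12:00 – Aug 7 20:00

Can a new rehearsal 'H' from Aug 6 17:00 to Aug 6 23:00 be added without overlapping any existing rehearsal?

A: ends Aug 5 17:00 at or before H starts Aug 6 17:00 → clear.
B: ends Aug 5 19:00 at or before H starts Aug 6 17:00 → clear.
C: ends Aug 6 10:00 at or before H starts Aug 6 17:00 → clear.
D: ends Aug 6 16:00 at or before H starts Aug 6 17:00 → clear.
E: starts Aug 6 20:00 before H ends Aug 6 23:00, and ends Aug 6 23:00 after H starts Aug 6 17:00 → overlap.
F: starts Aug 6 21:00 before H ends Aug 6 23:00, and ends Aug 6 23:00 after H starts Aug 6 17:00 → overlap.
G: starts Aug 7 12:00 at or after H ends Aug 6 23:00 → clear.
H overlaps E, F.

No — it overlaps E, F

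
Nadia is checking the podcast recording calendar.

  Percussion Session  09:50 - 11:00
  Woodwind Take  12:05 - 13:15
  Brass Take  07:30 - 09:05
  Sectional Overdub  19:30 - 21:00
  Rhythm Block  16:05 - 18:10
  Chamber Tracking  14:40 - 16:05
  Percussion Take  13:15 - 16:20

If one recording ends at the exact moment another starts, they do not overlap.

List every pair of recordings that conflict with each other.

Check each pair: they overlap iff neither finishes before the other starts.
Sorted by start: Brass Take, Percussion Session, Woodwind Take, Percussion Take, Chamber Tracking, Rhythm Block, Sectional Overdub.
Percussion Session starts after Brass Take ends, so Brass Take has no further overlaps.
Woodwind Take starts after Percussion Session ends, so Percussion Session has no further overlaps.
Percussion Take starts exactly when Woodwind Take ends (back-to-back, no overlap), so Woodwind Take has no further overlaps.
Chamber Tracking starts before Percussion Take ends → Percussion Take and Chamber Tracking overlap.
Rhythm Block starts before Percussion Take ends → Percussion Take and Rhythm Block overlap.
Sectional Overdub starts after Percussion Take ends.
Rhythm Block starts exactly when Chamber Tracking ends (back-to-back, no overlap), so Chamber Tracking has no further overlaps.
Sectional Overdub starts after Rhythm Block ends.

Chamber Tracking & Percussion Take, Percussion Take & Rhythm Block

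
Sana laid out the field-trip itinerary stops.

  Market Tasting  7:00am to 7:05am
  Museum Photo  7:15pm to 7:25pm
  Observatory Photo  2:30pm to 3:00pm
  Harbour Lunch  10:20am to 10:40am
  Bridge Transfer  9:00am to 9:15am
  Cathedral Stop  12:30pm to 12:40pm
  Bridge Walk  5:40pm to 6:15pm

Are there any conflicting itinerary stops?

Sorted by start: Market Tasting, Bridge Transfer, Harbour Lunch, Cathedral Stop, Observatory Photo, Bridge Walk, Museum Photo.
Bridge Transfer starts after Market Tasting ends, so nothing later overlaps Market Tasting either.
Harbour Lunch starts after Bridge Transfer ends, so nothing later overlaps Bridge Transfer either.
Cathedral Stop starts after Harbour Lunch ends, so nothing later overlaps Harbour Lunch either.
Observatory Photo starts after Cathedral Stop ends, so nothing later overlaps Cathedral Stop either.
Bridge Walk starts after Observatory Photo ends, so nothing later overlaps Observatory Photo either.
Museum Photo starts after Bridge Walk ends.
Every pair is clear; the schedule has no overlaps.

No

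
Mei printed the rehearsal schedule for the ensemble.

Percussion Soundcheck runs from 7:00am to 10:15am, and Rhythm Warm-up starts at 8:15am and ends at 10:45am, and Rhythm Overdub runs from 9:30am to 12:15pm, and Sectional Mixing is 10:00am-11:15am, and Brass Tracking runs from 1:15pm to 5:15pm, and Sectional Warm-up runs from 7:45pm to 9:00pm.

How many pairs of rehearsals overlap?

Two intervals overlap when each starts before the other ends.
Sorted by start: Percussion Soundcheck, Rhythm Warm-up, Rhythm Overdub, Sectional Mixing, Brass Tracking, Sectional Warm-up.
Rhythm Warm-up starts before Percussion Soundcheck ends → Percussion Soundcheck and Rhythm Warm-up overlap.
Rhythm Overdub starts before Percussion Soundcheck ends → Percussion Soundcheck and Rhythm Overdub overlap.
Sectional Mixing starts before Percussion Soundcheck ends → Percussion Soundcheck and Sectional Mixing overlap.
Brass Tracking starts after Percussion Soundcheck ends, so Percussion Soundcheck has no further overlaps.
Rhythm Overdub starts before Rhythm Warm-up ends → Rhythm Warm-up and Rhythm Overdub overlap.
Sectional Mixing starts before Rhythm Warm-up ends → Rhythm Warm-up and Sectional Mixing overlap.
Brass Tracking starts after Rhythm Warm-up ends, so Rhythm Warm-up has no further overlaps.
Sectional Mixing starts before Rhythm Overdub ends → Rhythm Overdub and Sectional Mixing overlap.
Brass Tracking starts after Rhythm Overdub ends, so Rhythm Overdub has no further overlaps.
Brass Tracking starts after Sectional Mixing ends, so Sectional Mixing has no further overlaps.
Sectional Warm-up starts after Brass Tracking ends.
Overlapping pairs: Percussion Soundcheck & Rhythm Overdub, Percussion Soundcheck & Rhythm Warm-up, Percussion Soundcheck & Sectional Mixing, Rhythm Overdub & Rhythm Warm-up, Rhythm Overdub & Sectional Mixing, Rhythm Warm-up & Sectional Mixing — 6 in total.

6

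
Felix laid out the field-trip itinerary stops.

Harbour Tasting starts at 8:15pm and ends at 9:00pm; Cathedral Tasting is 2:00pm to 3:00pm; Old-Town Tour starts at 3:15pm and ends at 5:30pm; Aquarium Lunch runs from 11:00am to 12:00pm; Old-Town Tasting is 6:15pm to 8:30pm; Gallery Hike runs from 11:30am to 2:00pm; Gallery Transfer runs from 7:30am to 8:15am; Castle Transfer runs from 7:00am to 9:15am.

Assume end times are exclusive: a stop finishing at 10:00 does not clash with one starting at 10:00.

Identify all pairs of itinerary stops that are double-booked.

Aquarium Lunch & Gallery Hike, Castle Transfer & Gallery Transfer, Harbour Tasting & Old-Town Tasting

Sorted by start: Castle Transfer, Gallery Transfer, Aquarium Lunch, Gallery Hike, Cathedral Tasting, Old-Town Tour, Old-Town Tasting, Harbour Tasting.
Gallery Transfer starts before Castle Transfer ends → Castle Transfer and Gallery Transfer overlap.
Aquarium Lunch starts after Castle Transfer ends — done with Castle Transfer.
Aquarium Lunch starts after Gallery Transfer ends — done with Gallery Transfer.
Gallery Hike starts before Aquarium Lunch ends → Aquarium Lunch and Gallery Hike overlap.
Cathedral Tasting starts after Aquarium Lunch ends — done with Aquarium Lunch.
Cathedral Tasting starts exactly when Gallery Hike ends (back-to-back, no overlap) — done with Gallery Hike.
Old-Town Tour starts after Cathedral Tasting ends — done with Cathedral Tasting.
Old-Town Tasting starts after Old-Town Tour ends — done with Old-Town Tour.
Harbour Tasting starts before Old-Town Tasting ends → Old-Town Tasting and Harbour Tasting overlap.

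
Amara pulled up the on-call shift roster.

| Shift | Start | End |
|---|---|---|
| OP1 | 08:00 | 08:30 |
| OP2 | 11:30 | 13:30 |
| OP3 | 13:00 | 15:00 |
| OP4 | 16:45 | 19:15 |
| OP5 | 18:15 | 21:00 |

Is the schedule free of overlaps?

No

Check each pair: they overlap iff neither finishes before the other starts.
Sorted by start: OP1, OP2, OP3, OP4, OP5.
OP2 starts after OP1 ends, so nothing later overlaps OP1 either.
OP3 starts before OP2 ends → OP2 and OP3 overlap.
That's a conflict, so the schedule is not conflict-free.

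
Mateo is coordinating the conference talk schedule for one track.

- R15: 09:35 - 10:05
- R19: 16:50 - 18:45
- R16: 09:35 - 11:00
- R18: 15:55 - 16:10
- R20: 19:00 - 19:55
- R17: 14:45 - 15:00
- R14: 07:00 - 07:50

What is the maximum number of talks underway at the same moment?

2

Walk through starts and ends in time order (an end at T is processed before a start at T):
07:00 start R14 → 1
07:50 end R14 → 0
09:35 start R15 → 1
09:35 start R16 → 2
10:05 end R15 → 1
11:00 end R16 → 0
14:45 start R17 → 1
15:00 end R17 → 0
15:55 start R18 → 1
16:10 end R18 → 0
16:50 start R19 → 1
18:45 end R19 → 0
19:00 start R20 → 1
19:55 end R20 → 0
Peak is 2, at 09:35 (R15, R16).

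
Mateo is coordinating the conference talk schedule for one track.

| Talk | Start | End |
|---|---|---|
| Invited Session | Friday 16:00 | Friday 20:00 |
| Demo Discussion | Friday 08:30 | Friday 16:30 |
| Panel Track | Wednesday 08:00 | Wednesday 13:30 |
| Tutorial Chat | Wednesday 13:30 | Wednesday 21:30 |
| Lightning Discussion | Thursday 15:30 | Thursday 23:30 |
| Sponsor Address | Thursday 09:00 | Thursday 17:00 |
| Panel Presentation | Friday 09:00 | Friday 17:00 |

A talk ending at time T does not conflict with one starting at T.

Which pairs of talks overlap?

Sorted by start: Panel Track, Tutorial Chat, Sponsor Address, Lightning Discussion, Demo Discussion, Panel Presentation, Invited Session.
Tutorial Chat starts exactly when Panel Track ends (back-to-back, no overlap); Panel Track is clear from here.
Sponsor Address starts after Tutorial Chat ends; Tutorial Chat is clear from here.
Lightning Discussion starts before Sponsor Address ends → Sponsor Address and Lightning Discussion overlap.
Demo Discussion starts after Sponsor Address ends; Sponsor Address is clear from here.
Demo Discussion starts after Lightning Discussion ends; Lightning Discussion is clear from here.
Panel Presentation starts before Demo Discussion ends → Demo Discussion and Panel Presentation overlap.
Invited Session starts before Demo Discussion ends → Demo Discussion and Invited Session overlap.
Invited Session starts before Panel Presentation ends → Panel Presentation and Invited Session overlap.

Demo Discussion & Invited Session, Demo Discussion & Panel Presentation, Invited Session & Panel Presentation, Lightning Discussion & Sponsor Address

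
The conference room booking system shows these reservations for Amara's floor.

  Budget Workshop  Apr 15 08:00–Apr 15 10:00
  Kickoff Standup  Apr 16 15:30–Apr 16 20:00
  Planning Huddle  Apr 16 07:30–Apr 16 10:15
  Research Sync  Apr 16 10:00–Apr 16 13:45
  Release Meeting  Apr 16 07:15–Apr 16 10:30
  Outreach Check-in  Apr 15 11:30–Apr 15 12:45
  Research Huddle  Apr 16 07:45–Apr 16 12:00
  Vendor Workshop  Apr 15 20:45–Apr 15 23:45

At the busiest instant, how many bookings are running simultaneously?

Sort all start/end points and keep a running count:
Apr 15 08:00 start Budget Workshop → 1
Apr 15 10:00 end Budget Workshop → 0
Apr 15 11:30 start Outreach Check-in → 1
Apr 15 12:45 end Outreach Check-in → 0
Apr 15 20:45 start Vendor Workshop → 1
Apr 15 23:45 end Vendor Workshop → 0
Apr 16 07:15 start Release Meeting → 1
Apr 16 07:30 start Planning Huddle → 2
Apr 16 07:45 start Research Huddle → 3
Apr 16 10:00 start Research Sync → 4
Apr 16 10:15 end Planning Huddle → 3
Apr 16 10:30 end Release Meeting → 2
Apr 16 12:00 end Research Huddle → 1
Apr 16 13:45 end Research Sync → 0
Apr 16 15:30 start Kickoff Standup → 1
Apr 16 20:00 end Kickoff Standup → 0
Peak is 4, at Apr 16 10:00 (Planning Huddle, Release Meeting, Research Huddle, Research Sync).

4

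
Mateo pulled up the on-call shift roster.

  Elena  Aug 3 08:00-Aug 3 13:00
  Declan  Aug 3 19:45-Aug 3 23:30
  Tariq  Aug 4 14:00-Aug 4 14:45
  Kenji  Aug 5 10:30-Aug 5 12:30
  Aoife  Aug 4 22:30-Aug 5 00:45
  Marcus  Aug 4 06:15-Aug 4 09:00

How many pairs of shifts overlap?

Two intervals overlap when each starts before the other ends.
Sorted by start: Elena, Declan, Marcus, Tariq, Aoife, Kenji.
Declan starts after Elena ends — done with Elena.
Marcus starts after Declan ends — done with Declan.
Tariq starts after Marcus ends — done with Marcus.
Aoife starts after Tariq ends — done with Tariq.
Kenji starts after Aoife ends.
No pair overlaps.

0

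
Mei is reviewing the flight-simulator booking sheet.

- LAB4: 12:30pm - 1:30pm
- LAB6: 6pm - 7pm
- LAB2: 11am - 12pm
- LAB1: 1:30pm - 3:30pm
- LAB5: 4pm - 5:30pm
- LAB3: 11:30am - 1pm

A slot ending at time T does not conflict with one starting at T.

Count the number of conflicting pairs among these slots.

2

Sorted by start: LAB2, LAB3, LAB4, LAB1, LAB5, LAB6.
LAB3 starts before LAB2 ends → LAB2 and LAB3 overlap.
LAB4 starts after LAB2 ends, so nothing later overlaps LAB2 either.
LAB4 starts before LAB3 ends → LAB3 and LAB4 overlap.
LAB1 starts after LAB3 ends, so nothing later overlaps LAB3 either.
LAB1 starts exactly when LAB4 ends (back-to-back, no overlap), so nothing later overlaps LAB4 either.
LAB5 starts after LAB1 ends, so nothing later overlaps LAB1 either.
LAB6 starts after LAB5 ends.
Overlapping pairs: LAB2 & LAB3, LAB3 & LAB4 — 2 in total.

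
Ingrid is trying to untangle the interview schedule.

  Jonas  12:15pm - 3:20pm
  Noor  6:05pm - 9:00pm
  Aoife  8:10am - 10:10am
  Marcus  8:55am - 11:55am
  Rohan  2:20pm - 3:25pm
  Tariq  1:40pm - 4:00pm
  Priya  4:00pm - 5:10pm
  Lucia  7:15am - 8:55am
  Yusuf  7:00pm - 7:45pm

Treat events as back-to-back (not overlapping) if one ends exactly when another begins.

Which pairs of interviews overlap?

Sorted by start: Lucia, Aoife, Marcus, Jonas, Tariq, Rohan, Priya, Noor, Yusuf.
Aoife starts before Lucia ends → Lucia and Aoife overlap.
Marcus starts exactly when Lucia ends (back-to-back, no overlap), so nothing later overlaps Lucia either.
Marcus starts before Aoife ends → Aoife and Marcus overlap.
Jonas starts after Aoife ends, so nothing later overlaps Aoife either.
Jonas starts after Marcus ends, so nothing later overlaps Marcus either.
Tariq starts before Jonas ends → Jonas and Tariq overlap.
Rohan starts before Jonas ends → Jonas and Rohan overlap.
Priya starts after Jonas ends, so nothing later overlaps Jonas either.
Rohan starts before Tariq ends → Tariq and Rohan overlap.
Priya starts exactly when Tariq ends (back-to-back, no overlap), so nothing later overlaps Tariq either.
Priya starts after Rohan ends, so nothing later overlaps Rohan either.
Noor starts after Priya ends, so nothing later overlaps Priya either.
Yusuf starts before Noor ends → Noor and Yusuf overlap.

Aoife & Lucia, Aoife & Marcus, Jonas & Rohan, Jonas & Tariq, Noor & Yusuf, Rohan & Tariq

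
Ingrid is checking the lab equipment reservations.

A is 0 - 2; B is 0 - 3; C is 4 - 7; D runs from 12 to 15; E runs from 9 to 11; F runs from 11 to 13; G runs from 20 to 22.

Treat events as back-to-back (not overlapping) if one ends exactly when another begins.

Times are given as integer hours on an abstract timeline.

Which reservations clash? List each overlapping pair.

A & B, D & F

Sorted by start: A, B, C, E, F, D, G.
B starts before A ends → A and B overlap.
C starts after A ends — done with A.
C starts after B ends — done with B.
E starts after C ends — done with C.
F starts exactly when E ends (back-to-back, no overlap) — done with E.
D starts before F ends → F and D overlap.
G starts after F ends.
G starts after D ends.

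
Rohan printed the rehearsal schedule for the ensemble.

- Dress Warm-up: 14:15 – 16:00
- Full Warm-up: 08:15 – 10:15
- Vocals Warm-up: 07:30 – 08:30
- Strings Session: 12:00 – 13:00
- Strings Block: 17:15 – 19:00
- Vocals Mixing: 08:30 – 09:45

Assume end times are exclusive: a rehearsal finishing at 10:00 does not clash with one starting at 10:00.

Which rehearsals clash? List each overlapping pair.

Full Warm-up & Vocals Mixing, Full Warm-up & Vocals Warm-up

Sorted by start: Vocals Warm-up, Full Warm-up, Vocals Mixing, Strings Session, Dress Warm-up, Strings Block.
Full Warm-up starts before Vocals Warm-up ends → Vocals Warm-up and Full Warm-up overlap.
Vocals Mixing starts exactly when Vocals Warm-up ends (back-to-back, no overlap), so Vocals Warm-up has no further overlaps.
Vocals Mixing starts before Full Warm-up ends → Full Warm-up and Vocals Mixing overlap.
Strings Session starts after Full Warm-up ends, so Full Warm-up has no further overlaps.
Strings Session starts after Vocals Mixing ends, so Vocals Mixing has no further overlaps.
Dress Warm-up starts after Strings Session ends, so Strings Session has no further overlaps.
Strings Block starts after Dress Warm-up ends.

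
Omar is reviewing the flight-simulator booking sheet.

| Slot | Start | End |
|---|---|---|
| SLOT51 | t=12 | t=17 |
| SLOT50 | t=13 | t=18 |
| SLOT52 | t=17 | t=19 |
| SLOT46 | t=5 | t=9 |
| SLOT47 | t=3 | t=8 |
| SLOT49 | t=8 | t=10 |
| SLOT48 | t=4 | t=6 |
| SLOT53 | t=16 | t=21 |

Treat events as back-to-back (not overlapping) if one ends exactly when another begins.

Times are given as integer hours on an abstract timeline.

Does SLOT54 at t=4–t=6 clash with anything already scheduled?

SLOT47: starts t=3 before SLOT54 ends t=6, and ends t=8 after SLOT54 starts t=4 → overlap.
SLOT48: starts t=4 before SLOT54 ends t=6, and ends t=6 after SLOT54 starts t=4 → overlap.
SLOT46: starts t=5 before SLOT54 ends t=6, and ends t=9 after SLOT54 starts t=4 → overlap.
SLOT49: starts t=8 at or after SLOT54 ends t=6 → clear.
SLOT51: starts t=12 at or after SLOT54 ends t=6 → clear.
SLOT50: starts t=13 at or after SLOT54 ends t=6 → clear.
SLOT53: starts t=16 at or after SLOT54 ends t=6 → clear.
SLOT52: starts t=17 at or after SLOT54 ends t=6 → clear.
SLOT54 overlaps SLOT46, SLOT47, SLOT48.

Yes — it overlaps SLOT46, SLOT47, SLOT48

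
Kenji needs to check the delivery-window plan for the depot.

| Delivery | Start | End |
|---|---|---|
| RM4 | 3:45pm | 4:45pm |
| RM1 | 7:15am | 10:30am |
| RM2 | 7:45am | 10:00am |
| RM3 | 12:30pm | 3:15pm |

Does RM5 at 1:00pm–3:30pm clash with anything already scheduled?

Yes — it overlaps RM3

RM1: ends 10:30am at or before RM5 starts 1:00pm → clear.
RM2: ends 10:00am at or before RM5 starts 1:00pm → clear.
RM3: starts 12:30pm before RM5 ends 3:30pm, and ends 3:15pm after RM5 starts 1:00pm → overlap.
RM4: starts 3:45pm at or after RM5 ends 3:30pm → clear.
RM5 overlaps RM3.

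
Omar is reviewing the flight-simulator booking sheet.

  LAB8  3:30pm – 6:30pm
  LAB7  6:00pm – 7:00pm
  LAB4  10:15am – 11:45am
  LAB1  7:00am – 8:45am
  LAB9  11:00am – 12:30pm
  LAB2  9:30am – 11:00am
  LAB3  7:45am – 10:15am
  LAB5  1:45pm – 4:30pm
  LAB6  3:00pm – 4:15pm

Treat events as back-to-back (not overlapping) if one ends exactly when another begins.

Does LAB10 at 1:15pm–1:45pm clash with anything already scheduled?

No — it doesn't clash with anything

LAB1: ends 8:45am at or before LAB10 starts 1:15pm → clear.
LAB3: ends 10:15am at or before LAB10 starts 1:15pm → clear.
LAB2: ends 11:00am at or before LAB10 starts 1:15pm → clear.
LAB4: ends 11:45am at or before LAB10 starts 1:15pm → clear.
LAB9: ends 12:30pm at or before LAB10 starts 1:15pm → clear.
LAB5: starts 1:45pm at or after LAB10 ends 1:45pm → clear.
LAB6: starts 3:00pm at or after LAB10 ends 1:45pm → clear.
LAB8: starts 3:30pm at or after LAB10 ends 1:45pm → clear.
LAB7: starts 6:00pm at or after LAB10 ends 1:45pm → clear.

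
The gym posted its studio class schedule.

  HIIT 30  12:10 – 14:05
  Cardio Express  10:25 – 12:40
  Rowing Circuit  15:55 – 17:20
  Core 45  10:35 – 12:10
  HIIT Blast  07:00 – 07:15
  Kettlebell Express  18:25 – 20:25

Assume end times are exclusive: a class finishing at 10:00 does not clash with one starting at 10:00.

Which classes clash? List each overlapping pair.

Cardio Express & Core 45, Cardio Express & HIIT 30

Sorted by start: HIIT Blast, Cardio Express, Core 45, HIIT 30, Rowing Circuit, Kettlebell Express.
Cardio Express starts after HIIT Blast ends, so HIIT Blast has no further overlaps.
Core 45 starts before Cardio Express ends → Cardio Express and Core 45 overlap.
HIIT 30 starts before Cardio Express ends → Cardio Express and HIIT 30 overlap.
Rowing Circuit starts after Cardio Express ends, so Cardio Express has no further overlaps.
HIIT 30 starts exactly when Core 45 ends (back-to-back, no overlap), so Core 45 has no further overlaps.
Rowing Circuit starts after HIIT 30 ends, so HIIT 30 has no further overlaps.
Kettlebell Express starts after Rowing Circuit ends.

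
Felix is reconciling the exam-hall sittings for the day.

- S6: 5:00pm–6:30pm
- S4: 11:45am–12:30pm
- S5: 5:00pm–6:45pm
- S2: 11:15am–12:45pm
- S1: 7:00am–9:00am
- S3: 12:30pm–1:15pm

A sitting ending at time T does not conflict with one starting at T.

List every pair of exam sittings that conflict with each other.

Sorted by start: S1, S2, S4, S3, S5, S6.
S2 starts after S1 ends; S1 is clear from here.
S4 starts before S2 ends → S2 and S4 overlap.
S3 starts before S2 ends → S2 and S3 overlap.
S5 starts after S2 ends; S2 is clear from here.
S3 starts exactly when S4 ends (back-to-back, no overlap); S4 is clear from here.
S5 starts after S3 ends; S3 is clear from here.
S6 starts before S5 ends → S5 and S6 overlap.

S2 & S3, S2 & S4, S5 & S6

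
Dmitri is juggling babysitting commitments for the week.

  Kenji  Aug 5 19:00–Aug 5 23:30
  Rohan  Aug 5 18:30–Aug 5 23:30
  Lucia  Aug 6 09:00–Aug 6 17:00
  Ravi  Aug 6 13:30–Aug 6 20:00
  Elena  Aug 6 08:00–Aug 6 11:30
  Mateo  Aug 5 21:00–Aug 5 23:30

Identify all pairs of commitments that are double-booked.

Sorted by start: Rohan, Kenji, Mateo, Elena, Lucia, Ravi.
Kenji starts before Rohan ends → Rohan and Kenji overlap.
Mateo starts before Rohan ends → Rohan and Mateo overlap.
Elena starts after Rohan ends — done with Rohan.
Mateo starts before Kenji ends → Kenji and Mateo overlap.
Elena starts after Kenji ends — done with Kenji.
Elena starts after Mateo ends — done with Mateo.
Lucia starts before Elena ends → Elena and Lucia overlap.
Ravi starts after Elena ends.
Ravi starts before Lucia ends → Lucia and Ravi overlap.

Elena & Lucia, Kenji & Mateo, Kenji & Rohan, Lucia & Ravi, Mateo & Rohan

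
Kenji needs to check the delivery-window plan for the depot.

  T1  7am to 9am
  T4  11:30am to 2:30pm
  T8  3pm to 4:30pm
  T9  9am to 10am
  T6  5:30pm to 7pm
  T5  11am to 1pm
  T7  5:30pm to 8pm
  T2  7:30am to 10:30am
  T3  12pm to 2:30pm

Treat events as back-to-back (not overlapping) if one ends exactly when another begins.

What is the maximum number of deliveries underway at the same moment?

3

Sweep the timeline, counting +1 at each start and −1 at each end (ends before starts at a tie):
7am start T1 → 1
7:30am start T2 → 2
9am end T1 → 1
9am start T9 → 2
10am end T9 → 1
10:30am end T2 → 0
11am start T5 → 1
11:30am start T4 → 2
12pm start T3 → 3
1pm end T5 → 2
2:30pm end T3 → 1
2:30pm end T4 → 0
3pm start T8 → 1
4:30pm end T8 → 0
5:30pm start T6 → 1
5:30pm start T7 → 2
7pm end T6 → 1
8pm end T7 → 0
Peak is 3, at 12pm (T3, T4, T5).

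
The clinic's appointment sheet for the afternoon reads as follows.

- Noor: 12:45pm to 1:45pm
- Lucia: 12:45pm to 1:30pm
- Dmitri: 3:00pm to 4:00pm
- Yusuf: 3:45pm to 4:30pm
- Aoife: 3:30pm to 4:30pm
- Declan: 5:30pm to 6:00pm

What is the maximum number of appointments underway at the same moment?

Walk through starts and ends in time order (an end at T is processed before a start at T):
12:45pm start Lucia → 1
12:45pm start Noor → 2
1:30pm end Lucia → 1
1:45pm end Noor → 0
3:00pm start Dmitri → 1
3:30pm start Aoife → 2
3:45pm start Yusuf → 3
4:00pm end Dmitri → 2
4:30pm end Aoife → 1
4:30pm end Yusuf → 0
5:30pm start Declan → 1
6:00pm end Declan → 0
Peak is 3, at 3:45pm (Aoife, Dmitri, Yusuf).

3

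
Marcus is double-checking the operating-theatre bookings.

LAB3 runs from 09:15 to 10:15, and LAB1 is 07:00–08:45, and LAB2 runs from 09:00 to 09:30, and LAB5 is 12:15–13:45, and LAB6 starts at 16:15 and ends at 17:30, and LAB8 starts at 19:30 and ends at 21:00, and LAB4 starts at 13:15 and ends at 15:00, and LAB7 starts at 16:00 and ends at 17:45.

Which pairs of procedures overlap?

LAB2 & LAB3, LAB4 & LAB5, LAB6 & LAB7

Sorted by start: LAB1, LAB2, LAB3, LAB5, LAB4, LAB7, LAB6, LAB8.
LAB2 starts after LAB1 ends, so nothing later overlaps LAB1 either.
LAB3 starts before LAB2 ends → LAB2 and LAB3 overlap.
LAB5 starts after LAB2 ends, so nothing later overlaps LAB2 either.
LAB5 starts after LAB3 ends, so nothing later overlaps LAB3 either.
LAB4 starts before LAB5 ends → LAB5 and LAB4 overlap.
LAB7 starts after LAB5 ends, so nothing later overlaps LAB5 either.
LAB7 starts after LAB4 ends, so nothing later overlaps LAB4 either.
LAB6 starts before LAB7 ends → LAB7 and LAB6 overlap.
LAB8 starts after LAB7 ends.
LAB8 starts after LAB6 ends.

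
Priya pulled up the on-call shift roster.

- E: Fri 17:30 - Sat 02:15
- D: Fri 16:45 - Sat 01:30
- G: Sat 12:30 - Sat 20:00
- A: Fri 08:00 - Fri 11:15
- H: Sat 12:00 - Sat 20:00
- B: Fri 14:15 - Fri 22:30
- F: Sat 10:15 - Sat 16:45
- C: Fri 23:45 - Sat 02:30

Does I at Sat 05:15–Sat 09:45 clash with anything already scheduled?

A: ends Fri 11:15 at or before I starts Sat 05:15 → clear.
B: ends Fri 22:30 at or before I starts Sat 05:15 → clear.
D: ends Sat 01:30 at or before I starts Sat 05:15 → clear.
E: ends Sat 02:15 at or before I starts Sat 05:15 → clear.
C: ends Sat 02:30 at or before I starts Sat 05:15 → clear.
F: starts Sat 10:15 at or after I ends Sat 09:45 → clear.
H: starts Sat 12:00 at or after I ends Sat 09:45 → clear.
G: starts Sat 12:30 at or after I ends Sat 09:45 → clear.

No — it doesn't clash with anything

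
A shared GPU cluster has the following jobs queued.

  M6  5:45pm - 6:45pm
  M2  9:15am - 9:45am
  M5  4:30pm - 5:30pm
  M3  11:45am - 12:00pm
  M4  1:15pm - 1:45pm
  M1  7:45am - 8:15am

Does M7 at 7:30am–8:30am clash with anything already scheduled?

Yes — it overlaps M1

M1: starts 7:45am before M7 ends 8:30am, and ends 8:15am after M7 starts 7:30am → overlap.
M2: starts 9:15am at or after M7 ends 8:30am → clear.
M3: starts 11:45am at or after M7 ends 8:30am → clear.
M4: starts 1:15pm at or after M7 ends 8:30am → clear.
M5: starts 4:30pm at or after M7 ends 8:30am → clear.
M6: starts 5:45pm at or after M7 ends 8:30am → clear.
M7 overlaps M1.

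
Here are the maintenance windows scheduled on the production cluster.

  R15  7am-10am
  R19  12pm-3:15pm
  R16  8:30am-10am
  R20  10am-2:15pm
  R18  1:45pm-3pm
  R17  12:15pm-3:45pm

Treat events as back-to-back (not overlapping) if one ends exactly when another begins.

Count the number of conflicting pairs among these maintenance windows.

7

Sorted by start: R15, R16, R20, R19, R17, R18.
R16 starts before R15 ends → R15 and R16 overlap.
R20 starts exactly when R15 ends (back-to-back, no overlap), so nothing later overlaps R15 either.
R20 starts exactly when R16 ends (back-to-back, no overlap), so nothing later overlaps R16 either.
R19 starts before R20 ends → R20 and R19 overlap.
R17 starts before R20 ends → R20 and R17 overlap.
R18 starts before R20 ends → R20 and R18 overlap.
R17 starts before R19 ends → R19 and R17 overlap.
R18 starts before R19 ends → R19 and R18 overlap.
R18 starts before R17 ends → R17 and R18 overlap.
Overlapping pairs: R15 & R16, R17 & R18, R17 & R19, R17 & R20, R18 & R19, R18 & R20, R19 & R20 — 7 in total.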